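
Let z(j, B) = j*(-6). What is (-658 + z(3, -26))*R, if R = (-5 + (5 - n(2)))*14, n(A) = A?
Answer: 18928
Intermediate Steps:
z(j, B) = -6*j
R = -28 (R = (-5 + (5 - 1*2))*14 = (-5 + (5 - 2))*14 = (-5 + 3)*14 = -2*14 = -28)
(-658 + z(3, -26))*R = (-658 - 6*3)*(-28) = (-658 - 18)*(-28) = -676*(-28) = 18928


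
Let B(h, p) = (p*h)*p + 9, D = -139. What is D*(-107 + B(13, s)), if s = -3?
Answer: -2641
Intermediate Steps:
B(h, p) = 9 + h*p² (B(h, p) = (h*p)*p + 9 = h*p² + 9 = 9 + h*p²)
D*(-107 + B(13, s)) = -139*(-107 + (9 + 13*(-3)²)) = -139*(-107 + (9 + 13*9)) = -139*(-107 + (9 + 117)) = -139*(-107 + 126) = -139*19 = -2641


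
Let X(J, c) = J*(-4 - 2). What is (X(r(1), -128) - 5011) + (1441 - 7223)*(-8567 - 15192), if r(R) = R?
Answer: 137369521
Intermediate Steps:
X(J, c) = -6*J (X(J, c) = J*(-6) = -6*J)
(X(r(1), -128) - 5011) + (1441 - 7223)*(-8567 - 15192) = (-6*1 - 5011) + (1441 - 7223)*(-8567 - 15192) = (-6 - 5011) - 5782*(-23759) = -5017 + 137374538 = 137369521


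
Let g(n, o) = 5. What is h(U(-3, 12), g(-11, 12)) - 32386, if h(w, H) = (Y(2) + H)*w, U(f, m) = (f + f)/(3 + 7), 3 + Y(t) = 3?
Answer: -32389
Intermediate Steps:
Y(t) = 0 (Y(t) = -3 + 3 = 0)
U(f, m) = f/5 (U(f, m) = (2*f)/10 = (2*f)*(⅒) = f/5)
h(w, H) = H*w (h(w, H) = (0 + H)*w = H*w)
h(U(-3, 12), g(-11, 12)) - 32386 = 5*((⅕)*(-3)) - 32386 = 5*(-⅗) - 32386 = -3 - 32386 = -32389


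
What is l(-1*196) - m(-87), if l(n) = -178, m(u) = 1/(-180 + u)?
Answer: -47525/267 ≈ -178.00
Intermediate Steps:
l(-1*196) - m(-87) = -178 - 1/(-180 - 87) = -178 - 1/(-267) = -178 - 1*(-1/267) = -178 + 1/267 = -47525/267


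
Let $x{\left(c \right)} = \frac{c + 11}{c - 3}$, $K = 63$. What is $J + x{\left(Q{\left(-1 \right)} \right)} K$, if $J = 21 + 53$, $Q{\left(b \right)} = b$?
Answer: $- \frac{167}{2} \approx -83.5$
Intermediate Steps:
$J = 74$
$x{\left(c \right)} = \frac{11 + c}{-3 + c}$
$J + x{\left(Q{\left(-1 \right)} \right)} K = 74 + \frac{11 - 1}{-3 - 1} \cdot 63 = 74 + \frac{1}{-4} \cdot 10 \cdot 63 = 74 + \left(- \frac{1}{4}\right) 10 \cdot 63 = 74 - \frac{315}{2} = - \frac{167}{2}$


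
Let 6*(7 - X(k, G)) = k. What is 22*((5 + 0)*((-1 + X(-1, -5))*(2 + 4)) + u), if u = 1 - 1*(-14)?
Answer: 4400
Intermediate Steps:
X(k, G) = 7 - k/6
u = 15 (u = 1 + 14 = 15)
22*((5 + 0)*((-1 + X(-1, -5))*(2 + 4)) + u) = 22*((5 + 0)*((-1 + (7 - ⅙*(-1)))*(2 + 4)) + 15) = 22*(5*((-1 + (7 + ⅙))*6) + 15) = 22*(5*((-1 + 43/6)*6) + 15) = 22*(5*((37/6)*6) + 15) = 22*(5*37 + 15) = 22*(185 + 15) = 22*200 = 4400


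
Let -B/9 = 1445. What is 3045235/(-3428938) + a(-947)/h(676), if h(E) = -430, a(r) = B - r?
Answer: 20018341677/737221670 ≈ 27.154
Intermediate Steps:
B = -13005 (B = -9*1445 = -13005)
a(r) = -13005 - r
3045235/(-3428938) + a(-947)/h(676) = 3045235/(-3428938) + (-13005 - 1*(-947))/(-430) = 3045235*(-1/3428938) + (-13005 + 947)*(-1/430) = -3045235/3428938 - 12058*(-1/430) = -3045235/3428938 + 6029/215 = 20018341677/737221670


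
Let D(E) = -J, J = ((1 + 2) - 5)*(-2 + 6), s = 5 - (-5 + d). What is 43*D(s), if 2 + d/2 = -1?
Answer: 344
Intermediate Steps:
d = -6 (d = -4 + 2*(-1) = -4 - 2 = -6)
s = 16 (s = 5 - (-5 - 6) = 5 - 1*(-11) = 5 + 11 = 16)
J = -8 (J = (3 - 5)*4 = -2*4 = -8)
D(E) = 8 (D(E) = -1*(-8) = 8)
43*D(s) = 43*8 = 344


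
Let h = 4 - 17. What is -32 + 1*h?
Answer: -45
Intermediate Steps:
h = -13
-32 + 1*h = -32 + 1*(-13) = -32 - 13 = -45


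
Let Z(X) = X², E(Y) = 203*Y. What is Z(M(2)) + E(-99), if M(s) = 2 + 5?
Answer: -20048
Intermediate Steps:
M(s) = 7
Z(M(2)) + E(-99) = 7² + 203*(-99) = 49 - 20097 = -20048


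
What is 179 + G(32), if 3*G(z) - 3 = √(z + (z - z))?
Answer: 180 + 4*√2/3 ≈ 181.89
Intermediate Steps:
G(z) = 1 + √z/3 (G(z) = 1 + √(z + (z - z))/3 = 1 + √(z + 0)/3 = 1 + √z/3)
179 + G(32) = 179 + (1 + √32/3) = 179 + (1 + (4*√2)/3) = 179 + (1 + 4*√2/3) = 180 + 4*√2/3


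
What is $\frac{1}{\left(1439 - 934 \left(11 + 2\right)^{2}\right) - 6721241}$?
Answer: $- \frac{1}{6877648} \approx -1.454 \cdot 10^{-7}$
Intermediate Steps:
$\frac{1}{\left(1439 - 934 \left(11 + 2\right)^{2}\right) - 6721241} = \frac{1}{\left(1439 - 934 \cdot 13^{2}\right) - 6721241} = \frac{1}{\left(1439 - 157846\right) - 6721241} = \frac{1}{-156407 - 6721241} = \frac{1}{-6877648} = - \frac{1}{6877648}$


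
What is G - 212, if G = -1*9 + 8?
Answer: -213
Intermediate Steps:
G = -1 (G = -9 + 8 = -1)
G - 212 = -1 - 212 = -213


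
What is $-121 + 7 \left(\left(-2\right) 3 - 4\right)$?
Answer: $-191$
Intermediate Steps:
$-121 + 7 \left(\left(-2\right) 3 - 4\right) = -121 + 7 \left(-6 - 4\right) = -121 + 7 \left(-10\right) = -121 - 70 = -191$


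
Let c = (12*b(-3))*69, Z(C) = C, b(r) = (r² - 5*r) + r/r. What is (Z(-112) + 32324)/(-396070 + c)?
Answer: -16106/187685 ≈ -0.085814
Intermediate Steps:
b(r) = 1 + r² - 5*r (b(r) = (r² - 5*r) + 1 = 1 + r² - 5*r)
c = 20700 (c = (12*(1 + (-3)² - 5*(-3)))*69 = (12*(1 + 9 + 15))*69 = (12*25)*69 = 300*69 = 20700)
(Z(-112) + 32324)/(-396070 + c) = (-112 + 32324)/(-396070 + 20700) = 32212/(-375370) = 32212*(-1/375370) = -16106/187685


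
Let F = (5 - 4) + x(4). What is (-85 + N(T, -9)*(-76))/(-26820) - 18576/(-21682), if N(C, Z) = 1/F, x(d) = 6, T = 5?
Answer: 1751003431/2035289340 ≈ 0.86032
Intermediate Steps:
F = 7 (F = (5 - 4) + 6 = 1 + 6 = 7)
N(C, Z) = ⅐ (N(C, Z) = 1/7 = ⅐)
(-85 + N(T, -9)*(-76))/(-26820) - 18576/(-21682) = (-85 + (⅐)*(-76))/(-26820) - 18576/(-21682) = (-85 - 76/7)*(-1/26820) - 18576*(-1/21682) = -671/7*(-1/26820) + 9288/10841 = 671/187740 + 9288/10841 = 1751003431/2035289340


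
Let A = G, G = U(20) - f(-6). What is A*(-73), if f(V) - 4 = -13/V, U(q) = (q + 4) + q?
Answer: -16571/6 ≈ -2761.8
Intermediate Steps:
U(q) = 4 + 2*q (U(q) = (4 + q) + q = 4 + 2*q)
f(V) = 4 - 13/V
G = 227/6 (G = (4 + 2*20) - (4 - 13/(-6)) = (4 + 40) - (4 - 13*(-⅙)) = 44 - (4 + 13/6) = 44 - 1*37/6 = 44 - 37/6 = 227/6 ≈ 37.833)
A = 227/6 ≈ 37.833
A*(-73) = (227/6)*(-73) = -16571/6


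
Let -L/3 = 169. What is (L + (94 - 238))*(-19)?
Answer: 12369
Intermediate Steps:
L = -507 (L = -3*169 = -507)
(L + (94 - 238))*(-19) = (-507 + (94 - 238))*(-19) = (-507 - 144)*(-19) = -651*(-19) = 12369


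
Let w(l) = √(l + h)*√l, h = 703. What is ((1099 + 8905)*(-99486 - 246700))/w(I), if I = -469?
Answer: 1731622372*I*√12194/18291 ≈ 1.0454e+7*I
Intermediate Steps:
w(l) = √l*√(703 + l) (w(l) = √(l + 703)*√l = √(703 + l)*√l = √l*√(703 + l))
((1099 + 8905)*(-99486 - 246700))/w(I) = ((1099 + 8905)*(-99486 - 246700))/((√(-469)*√(703 - 469))) = (10004*(-346186))/(((I*√469)*√234)) = -3463244744*(-I*√12194/36582) = -(-1731622372)*I*√12194/18291 = 1731622372*I*√12194/18291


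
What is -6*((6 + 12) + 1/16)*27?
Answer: -23409/8 ≈ -2926.1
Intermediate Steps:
-6*((6 + 12) + 1/16)*27 = -6*(18 + 1/16)*27 = -6*289/16*27 = -867/8*27 = -23409/8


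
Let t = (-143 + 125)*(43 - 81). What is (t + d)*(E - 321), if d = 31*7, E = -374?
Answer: -626195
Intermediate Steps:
t = 684 (t = -18*(-38) = 684)
d = 217
(t + d)*(E - 321) = (684 + 217)*(-374 - 321) = 901*(-695) = -626195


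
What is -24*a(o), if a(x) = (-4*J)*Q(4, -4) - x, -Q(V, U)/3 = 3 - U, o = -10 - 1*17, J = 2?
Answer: -4680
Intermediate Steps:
o = -27 (o = -10 - 17 = -27)
Q(V, U) = -9 + 3*U (Q(V, U) = -3*(3 - U) = -9 + 3*U)
a(x) = 168 - x (a(x) = (-4*2)*(-9 + 3*(-4)) - x = -8*(-9 - 12) - x = -8*(-21) - x = 168 - x)
-24*a(o) = -24*(168 - 1*(-27)) = -24*(168 + 27) = -24*195 = -4680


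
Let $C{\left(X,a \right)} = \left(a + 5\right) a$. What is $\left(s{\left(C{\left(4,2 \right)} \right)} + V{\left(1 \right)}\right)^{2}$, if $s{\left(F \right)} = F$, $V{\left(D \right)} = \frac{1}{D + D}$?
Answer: $\frac{841}{4} \approx 210.25$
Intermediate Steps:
$C{\left(X,a \right)} = a \left(5 + a\right)$ ($C{\left(X,a \right)} = \left(5 + a\right) a = a \left(5 + a\right)$)
$V{\left(D \right)} = \frac{1}{2 D}$
$\left(s{\left(C{\left(4,2 \right)} \right)} + V{\left(1 \right)}\right)^{2} = \left(2 \left(5 + 2\right) + \frac{1}{2 \cdot 1}\right)^{2} = \left(2 \cdot 7 + \frac{1}{2} \cdot 1\right)^{2} = \left(14 + \frac{1}{2}\right)^{2} = \left(\frac{29}{2}\right)^{2} = \frac{841}{4}$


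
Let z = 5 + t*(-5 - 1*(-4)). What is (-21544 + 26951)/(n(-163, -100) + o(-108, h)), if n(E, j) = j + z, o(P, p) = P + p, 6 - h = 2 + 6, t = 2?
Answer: -5407/207 ≈ -26.121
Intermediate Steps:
z = 3 (z = 5 + 2*(-5 - 1*(-4)) = 5 + 2*(-5 + 4) = 5 + 2*(-1) = 5 - 2 = 3)
h = -2 (h = 6 - (2 + 6) = 6 - 1*8 = 6 - 8 = -2)
n(E, j) = 3 + j (n(E, j) = j + 3 = 3 + j)
(-21544 + 26951)/(n(-163, -100) + o(-108, h)) = (-21544 + 26951)/((3 - 100) + (-108 - 2)) = 5407/(-97 - 110) = 5407/(-207) = 5407*(-1/207) = -5407/207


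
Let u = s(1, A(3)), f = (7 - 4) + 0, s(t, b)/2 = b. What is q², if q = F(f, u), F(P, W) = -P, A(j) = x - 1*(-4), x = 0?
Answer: 9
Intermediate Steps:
A(j) = 4 (A(j) = 0 - 1*(-4) = 0 + 4 = 4)
s(t, b) = 2*b
f = 3 (f = 3 + 0 = 3)
u = 8 (u = 2*4 = 8)
q = -3 (q = -1*3 = -3)
q² = (-3)² = 9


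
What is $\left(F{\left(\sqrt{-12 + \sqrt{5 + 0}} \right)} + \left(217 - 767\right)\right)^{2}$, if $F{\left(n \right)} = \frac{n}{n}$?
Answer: $301401$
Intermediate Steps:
$F{\left(n \right)} = 1$
$\left(F{\left(\sqrt{-12 + \sqrt{5 + 0}} \right)} + \left(217 - 767\right)\right)^{2} = \left(1 + \left(217 - 767\right)\right)^{2} = \left(1 - 550\right)^{2} = \left(-549\right)^{2} = 301401$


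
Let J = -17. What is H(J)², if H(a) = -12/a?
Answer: 144/289 ≈ 0.49827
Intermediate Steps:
H(J)² = (-12/(-17))² = (-12*(-1/17))² = (12/17)² = 144/289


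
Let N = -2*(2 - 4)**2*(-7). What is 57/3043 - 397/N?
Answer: -1204879/170408 ≈ -7.0706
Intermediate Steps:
N = 56 (N = -2*(-2)**2*(-7) = -2*4*(-7) = -8*(-7) = 56)
57/3043 - 397/N = 57/3043 - 397/56 = -1204879/170408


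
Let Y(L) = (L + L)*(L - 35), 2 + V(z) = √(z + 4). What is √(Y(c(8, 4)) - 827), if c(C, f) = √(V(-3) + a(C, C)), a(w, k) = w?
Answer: I*√(813 + 70*√7) ≈ 31.594*I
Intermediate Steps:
V(z) = -2 + √(4 + z) (V(z) = -2 + √(z + 4) = -2 + √(4 + z))
c(C, f) = √(-1 + C) (c(C, f) = √((-2 + √(4 - 3)) + C) = √((-2 + √1) + C) = √((-2 + 1) + C) = √(-1 + C))
Y(L) = 2*L*(-35 + L) (Y(L) = (2*L)*(-35 + L) = 2*L*(-35 + L))
√(Y(c(8, 4)) - 827) = √(2*√(-1 + 8)*(-35 + √(-1 + 8)) - 827) = √(2*√7*(-35 + √7) - 827) = √(-827 + 2*√7*(-35 + √7))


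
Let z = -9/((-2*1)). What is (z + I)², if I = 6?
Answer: 441/4 ≈ 110.25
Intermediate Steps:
z = 9/2 (z = -9/(-2) = -9*(-½) = 9/2 ≈ 4.5000)
(z + I)² = (9/2 + 6)² = (21/2)² = 441/4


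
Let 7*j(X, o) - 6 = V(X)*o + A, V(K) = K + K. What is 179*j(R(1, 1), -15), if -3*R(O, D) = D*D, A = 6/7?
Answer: 21122/49 ≈ 431.06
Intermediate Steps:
A = 6/7 (A = (⅐)*6 = 6/7 ≈ 0.85714)
R(O, D) = -D²/3 (R(O, D) = -D*D/3 = -D²/3)
V(K) = 2*K
j(X, o) = 48/49 + 2*X*o/7 (j(X, o) = 6/7 + ((2*X)*o + 6/7)/7 = 6/7 + (2*X*o + 6/7)/7 = 6/7 + (6/7 + 2*X*o)/7 = 6/7 + (6/49 + 2*X*o/7) = 48/49 + 2*X*o/7)
179*j(R(1, 1), -15) = 179*(48/49 + (2/7)*(-⅓*1²)*(-15)) = 179*(48/49 + (2/7)*(-⅓*1)*(-15)) = 179*(48/49 + (2/7)*(-⅓)*(-15)) = 179*(48/49 + 10/7) = 179*(118/49) = 21122/49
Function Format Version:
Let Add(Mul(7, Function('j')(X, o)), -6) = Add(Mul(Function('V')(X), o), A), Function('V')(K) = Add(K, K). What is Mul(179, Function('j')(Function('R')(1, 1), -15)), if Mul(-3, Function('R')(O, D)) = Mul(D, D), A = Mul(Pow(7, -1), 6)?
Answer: Rational(21122, 49) ≈ 431.06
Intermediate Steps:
A = Rational(6, 7) (A = Mul(Rational(1, 7), 6) = Rational(6, 7) ≈ 0.85714)
Function('R')(O, D) = Mul(Rational(-1, 3), Pow(D, 2)) (Function('R')(O, D) = Mul(Rational(-1, 3), Mul(D, D)) = Mul(Rational(-1, 3), Pow(D, 2)))
Function('V')(K) = Mul(2, K)
Function('j')(X, o) = Add(Rational(48, 49), Mul(Rational(2, 7), X, o)) (Function('j')(X, o) = Add(Rational(6, 7), Mul(Rational(1, 7), Add(Mul(Mul(2, X), o), Rational(6, 7)))) = Add(Rational(6, 7), Mul(Rational(1, 7), Add(Mul(2, X, o), Rational(6, 7)))) = Add(Rational(6, 7), Mul(Rational(1, 7), Add(Rational(6, 7), Mul(2, X, o)))) = Add(Rational(6, 7), Add(Rational(6, 49), Mul(Rational(2, 7), X, o))) = Add(Rational(48, 49), Mul(Rational(2, 7), X, o)))
Mul(179, Function('j')(Function('R')(1, 1), -15)) = Mul(179, Add(Rational(48, 49), Mul(Rational(2, 7), Mul(Rational(-1, 3), Pow(1, 2)), -15))) = Mul(179, Add(Rational(48, 49), Mul(Rational(2, 7), Mul(Rational(-1, 3), 1), -15))) = Mul(179, Add(Rational(48, 49), Mul(Rational(2, 7), Rational(-1, 3), -15))) = Mul(179, Add(Rational(48, 49), Rational(10, 7))) = Mul(179, Rational(118, 49)) = Rational(21122, 49)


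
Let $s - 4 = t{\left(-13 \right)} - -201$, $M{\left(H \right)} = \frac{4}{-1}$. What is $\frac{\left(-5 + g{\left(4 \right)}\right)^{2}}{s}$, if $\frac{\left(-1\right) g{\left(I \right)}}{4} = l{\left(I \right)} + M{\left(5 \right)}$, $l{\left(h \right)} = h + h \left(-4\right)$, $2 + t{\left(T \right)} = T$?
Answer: $\frac{3481}{190} \approx 18.321$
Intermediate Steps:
$t{\left(T \right)} = -2 + T$
$l{\left(h \right)} = - 3 h$ ($l{\left(h \right)} = h - 4 h = - 3 h$)
$M{\left(H \right)} = -4$ ($M{\left(H \right)} = 4 \left(-1\right) = -4$)
$g{\left(I \right)} = 16 + 12 I$ ($g{\left(I \right)} = - 4 \left(- 3 I - 4\right) = - 4 \left(-4 - 3 I\right) = 16 + 12 I$)
$s = 190$ ($s = 4 - -186 = 4 + \left(-15 + 201\right) = 4 + 186 = 190$)
$\frac{\left(-5 + g{\left(4 \right)}\right)^{2}}{s} = \frac{\left(-5 + \left(16 + 12 \cdot 4\right)\right)^{2}}{190} = \left(-5 + \left(16 + 48\right)\right)^{2} \cdot \frac{1}{190} = \left(-5 + 64\right)^{2} \cdot \frac{1}{190} = 59^{2} \cdot \frac{1}{190} = 3481 \cdot \frac{1}{190} = \frac{3481}{190}$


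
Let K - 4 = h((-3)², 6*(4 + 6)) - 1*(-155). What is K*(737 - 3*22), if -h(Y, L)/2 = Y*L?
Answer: -617991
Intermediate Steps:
h(Y, L) = -2*L*Y (h(Y, L) = -2*Y*L = -2*L*Y)
K = -921 (K = 4 + (-2*6*(4 + 6)*(-3)² - 1*(-155)) = 4 + (-2*6*10*9 + 155) = 4 + (-2*60*9 + 155) = 4 + (-1080 + 155) = 4 - 925 = -921)
K*(737 - 3*22) = -921*(737 - 3*22) = -921*(737 - 1*66) = -921*(737 - 66) = -921*671 = -617991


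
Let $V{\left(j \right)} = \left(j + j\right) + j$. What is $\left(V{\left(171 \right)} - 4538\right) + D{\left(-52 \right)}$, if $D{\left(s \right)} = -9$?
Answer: $-4034$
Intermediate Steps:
$V{\left(j \right)} = 3 j$ ($V{\left(j \right)} = 2 j + j = 3 j$)
$\left(V{\left(171 \right)} - 4538\right) + D{\left(-52 \right)} = \left(3 \cdot 171 - 4538\right) - 9 = \left(513 - 4538\right) - 9 = -4025 - 9 = -4034$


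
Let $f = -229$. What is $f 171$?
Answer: $-39159$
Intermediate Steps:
$f 171 = \left(-229\right) 171 = -39159$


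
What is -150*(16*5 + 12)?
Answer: -13800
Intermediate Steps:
-150*(16*5 + 12) = -150*(80 + 12) = -150*92 = -13800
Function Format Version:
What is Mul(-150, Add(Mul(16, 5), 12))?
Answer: -13800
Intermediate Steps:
Mul(-150, Add(Mul(16, 5), 12)) = Mul(-150, Add(80, 12)) = Mul(-150, 92) = -13800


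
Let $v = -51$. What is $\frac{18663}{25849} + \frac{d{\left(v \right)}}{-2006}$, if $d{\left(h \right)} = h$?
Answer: $\frac{2279781}{3050182} \approx 0.74742$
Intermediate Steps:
$\frac{18663}{25849} + \frac{d{\left(v \right)}}{-2006} = \frac{18663}{25849} - \frac{51}{-2006} = 18663 \cdot \frac{1}{25849} - - \frac{3}{118} = \frac{18663}{25849} + \frac{3}{118} = \frac{2279781}{3050182}$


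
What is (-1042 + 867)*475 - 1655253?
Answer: -1738378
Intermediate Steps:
(-1042 + 867)*475 - 1655253 = -175*475 - 1655253 = -83125 - 1655253 = -1738378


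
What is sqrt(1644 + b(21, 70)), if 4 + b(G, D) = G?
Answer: sqrt(1661) ≈ 40.755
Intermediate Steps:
b(G, D) = -4 + G
sqrt(1644 + b(21, 70)) = sqrt(1644 + (-4 + 21)) = sqrt(1644 + 17) = sqrt(1661)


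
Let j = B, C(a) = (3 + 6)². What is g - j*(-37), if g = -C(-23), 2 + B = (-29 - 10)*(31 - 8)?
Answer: -33344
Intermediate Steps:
C(a) = 81 (C(a) = 9² = 81)
B = -899 (B = -2 + (-29 - 10)*(31 - 8) = -2 - 39*23 = -2 - 897 = -899)
j = -899
g = -81 (g = -1*81 = -81)
g - j*(-37) = -81 - (-899)*(-37) = -81 - 1*33263 = -81 - 33263 = -33344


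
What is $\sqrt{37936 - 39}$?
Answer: $\sqrt{37897} \approx 194.67$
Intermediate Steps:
$\sqrt{37936 - 39} = \sqrt{37897}$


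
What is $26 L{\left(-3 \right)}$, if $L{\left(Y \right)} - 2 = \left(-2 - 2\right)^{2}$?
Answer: $468$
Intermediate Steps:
$L{\left(Y \right)} = 18$ ($L{\left(Y \right)} = 2 + \left(-2 - 2\right)^{2} = 2 + \left(-4\right)^{2} = 2 + 16 = 18$)
$26 L{\left(-3 \right)} = 26 \cdot 18 = 468$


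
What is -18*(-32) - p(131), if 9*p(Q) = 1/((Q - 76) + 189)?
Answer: 1264895/2196 ≈ 576.00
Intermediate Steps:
p(Q) = 1/(9*(113 + Q)) (p(Q) = 1/(9*((Q - 76) + 189)) = 1/(9*((-76 + Q) + 189)) = 1/(9*(113 + Q)))
-18*(-32) - p(131) = -18*(-32) - 1/(9*(113 + 131)) = 576 - 1/(9*244) = 576 - 1*1/2196 = 576 - 1/2196 = 1264895/2196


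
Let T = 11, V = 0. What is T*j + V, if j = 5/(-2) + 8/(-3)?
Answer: -341/6 ≈ -56.833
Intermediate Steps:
j = -31/6 (j = 5*(-½) + 8*(-⅓) = -5/2 - 8/3 = -31/6 ≈ -5.1667)
T*j + V = 11*(-31/6) + 0 = -341/6 + 0 = -341/6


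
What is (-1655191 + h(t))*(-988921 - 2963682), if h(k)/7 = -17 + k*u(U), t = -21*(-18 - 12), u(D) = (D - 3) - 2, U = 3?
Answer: 6577645230390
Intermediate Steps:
u(D) = -5 + D (u(D) = (-3 + D) - 2 = -5 + D)
t = 630 (t = -21*(-30) = 630)
h(k) = -119 - 14*k (h(k) = 7*(-17 + k*(-5 + 3)) = 7*(-17 + k*(-2)) = 7*(-17 - 2*k) = -119 - 14*k)
(-1655191 + h(t))*(-988921 - 2963682) = (-1655191 + (-119 - 14*630))*(-988921 - 2963682) = (-1655191 + (-119 - 8820))*(-3952603) = (-1655191 - 8939)*(-3952603) = -1664130*(-3952603) = 6577645230390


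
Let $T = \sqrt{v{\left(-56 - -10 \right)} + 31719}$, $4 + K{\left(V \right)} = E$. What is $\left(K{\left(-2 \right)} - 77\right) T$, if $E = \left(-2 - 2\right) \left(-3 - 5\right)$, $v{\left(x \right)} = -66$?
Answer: $- 147 \sqrt{3517} \approx -8717.7$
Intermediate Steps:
$E = 32$ ($E = \left(-4\right) \left(-8\right) = 32$)
$K{\left(V \right)} = 28$ ($K{\left(V \right)} = -4 + 32 = 28$)
$T = 3 \sqrt{3517}$ ($T = \sqrt{-66 + 31719} = \sqrt{31653} = 3 \sqrt{3517} \approx 177.91$)
$\left(K{\left(-2 \right)} - 77\right) T = \left(28 - 77\right) 3 \sqrt{3517} = - 49 \cdot 3 \sqrt{3517} = - 147 \sqrt{3517}$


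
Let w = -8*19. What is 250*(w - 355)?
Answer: -126750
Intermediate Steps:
w = -152
250*(w - 355) = 250*(-152 - 355) = 250*(-507) = -126750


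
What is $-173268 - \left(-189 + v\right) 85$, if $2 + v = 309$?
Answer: $-183298$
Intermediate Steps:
$v = 307$ ($v = -2 + 309 = 307$)
$-173268 - \left(-189 + v\right) 85 = -173268 - \left(-189 + 307\right) 85 = -173268 - 118 \cdot 85 = -173268 - 10030 = -183298$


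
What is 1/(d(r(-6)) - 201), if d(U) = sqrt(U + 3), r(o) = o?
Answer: -67/13468 - I*sqrt(3)/40404 ≈ -0.0049748 - 4.2868e-5*I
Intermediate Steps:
d(U) = sqrt(3 + U)
1/(d(r(-6)) - 201) = 1/(sqrt(3 - 6) - 201) = 1/(sqrt(-3) - 201) = 1/(I*sqrt(3) - 201) = 1/(-201 + I*sqrt(3))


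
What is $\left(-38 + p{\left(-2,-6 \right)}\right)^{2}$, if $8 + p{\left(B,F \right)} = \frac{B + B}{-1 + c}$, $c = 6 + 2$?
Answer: $\frac{106276}{49} \approx 2168.9$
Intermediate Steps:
$c = 8$
$p{\left(B,F \right)} = -8 + \frac{2 B}{7}$ ($p{\left(B,F \right)} = -8 + \frac{B + B}{-1 + 8} = -8 + \frac{2 B}{7}$)
$\left(-38 + p{\left(-2,-6 \right)}\right)^{2} = \left(-38 + \left(-8 + \frac{2}{7} \left(-2\right)\right)\right)^{2} = \left(-38 - \frac{60}{7}\right)^{2} = \left(- \frac{326}{7}\right)^{2} = \frac{106276}{49}$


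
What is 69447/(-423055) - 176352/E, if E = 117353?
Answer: -82756409151/49646773415 ≈ -1.6669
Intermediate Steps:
69447/(-423055) - 176352/E = 69447/(-423055) - 176352/117353 = 69447*(-1/423055) - 176352*1/117353 = -69447/423055 - 176352/117353 = -82756409151/49646773415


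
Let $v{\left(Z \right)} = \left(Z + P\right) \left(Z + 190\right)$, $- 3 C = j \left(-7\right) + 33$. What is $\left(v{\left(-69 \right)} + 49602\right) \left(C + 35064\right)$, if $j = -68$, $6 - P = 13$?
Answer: $\frac{4229821298}{3} \approx 1.4099 \cdot 10^{9}$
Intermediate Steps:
$P = -7$ ($P = 6 - 13 = -7$)
$C = - \frac{509}{3}$ ($C = - \frac{\left(-68\right) \left(-7\right) + 33}{3} = - \frac{476 + 33}{3} = \left(- \frac{1}{3}\right) 509 = - \frac{509}{3} \approx -169.67$)
$v{\left(Z \right)} = \left(-7 + Z\right) \left(190 + Z\right)$ ($v{\left(Z \right)} = \left(Z - 7\right) \left(Z + 190\right) = \left(-7 + Z\right) \left(190 + Z\right)$)
$\left(v{\left(-69 \right)} + 49602\right) \left(C + 35064\right) = \left(\left(-1330 + \left(-69\right)^{2} + 183 \left(-69\right)\right) + 49602\right) \left(- \frac{509}{3} + 35064\right) = \left(\left(-1330 + 4761 - 12627\right) + 49602\right) \frac{104683}{3} = \left(-9196 + 49602\right) \frac{104683}{3} = 40406 \cdot \frac{104683}{3} = \frac{4229821298}{3}$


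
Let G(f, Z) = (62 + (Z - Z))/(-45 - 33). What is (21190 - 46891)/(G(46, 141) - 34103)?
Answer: 1002339/1330048 ≈ 0.75361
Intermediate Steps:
G(f, Z) = -31/39 (G(f, Z) = (62 + 0)/(-78) = 62*(-1/78) = -31/39)
(21190 - 46891)/(G(46, 141) - 34103) = (21190 - 46891)/(-31/39 - 34103) = -25701/(-1330048/39) = -25701*(-39/1330048) = 1002339/1330048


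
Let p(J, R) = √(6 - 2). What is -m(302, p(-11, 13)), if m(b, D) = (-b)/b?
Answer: 1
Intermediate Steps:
p(J, R) = 2 (p(J, R) = √4 = 2)
m(b, D) = -1
-m(302, p(-11, 13)) = -1*(-1) = 1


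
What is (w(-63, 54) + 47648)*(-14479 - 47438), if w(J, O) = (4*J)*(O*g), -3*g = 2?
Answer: -3511932240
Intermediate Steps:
g = -⅔ (g = -⅓*2 = -⅔ ≈ -0.66667)
w(J, O) = -8*J*O/3 (w(J, O) = (4*J)*(O*(-⅔)) = (4*J)*(-2*O/3) = -8*J*O/3)
(w(-63, 54) + 47648)*(-14479 - 47438) = (-8/3*(-63)*54 + 47648)*(-14479 - 47438) = (9072 + 47648)*(-61917) = 56720*(-61917) = -3511932240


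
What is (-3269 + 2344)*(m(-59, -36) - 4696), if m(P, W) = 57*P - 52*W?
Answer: 5722975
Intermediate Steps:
m(P, W) = -52*W + 57*P
(-3269 + 2344)*(m(-59, -36) - 4696) = (-3269 + 2344)*((-52*(-36) + 57*(-59)) - 4696) = -925*((1872 - 3363) - 4696) = -925*(-1491 - 4696) = -925*(-6187) = 5722975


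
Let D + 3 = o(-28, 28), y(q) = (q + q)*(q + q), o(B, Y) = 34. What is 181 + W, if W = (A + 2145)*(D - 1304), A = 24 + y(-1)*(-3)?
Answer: -2745680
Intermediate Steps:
y(q) = 4*q**2 (y(q) = (2*q)*(2*q) = 4*q**2)
A = 12 (A = 24 + (4*(-1)**2)*(-3) = 24 + (4*1)*(-3) = 24 + 4*(-3) = 24 - 12 = 12)
D = 31 (D = -3 + 34 = 31)
W = -2745861 (W = (12 + 2145)*(31 - 1304) = 2157*(-1273) = -2745861)
181 + W = 181 - 2745861 = -2745680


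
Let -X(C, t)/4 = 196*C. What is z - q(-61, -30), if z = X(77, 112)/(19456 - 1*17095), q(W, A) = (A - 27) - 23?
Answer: 128512/2361 ≈ 54.431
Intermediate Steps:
q(W, A) = -50 + A (q(W, A) = (-27 + A) - 23 = -50 + A)
X(C, t) = -784*C
z = -60368/2361 (z = (-784*77)/(19456 - 1*17095) = -60368/(19456 - 17095) = -60368/2361 ≈ -25.569)
z - q(-61, -30) = -60368/2361 - (-50 - 30) = -60368/2361 - 1*(-80) = -60368/2361 + 80 = 128512/2361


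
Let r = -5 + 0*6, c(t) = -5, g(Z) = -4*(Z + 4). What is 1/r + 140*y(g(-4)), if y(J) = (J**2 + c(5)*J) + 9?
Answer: 6299/5 ≈ 1259.8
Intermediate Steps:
g(Z) = -16 - 4*Z (g(Z) = -4*(4 + Z) = -16 - 4*Z)
r = -5 (r = -5 + 0 = -5)
y(J) = 9 + J**2 - 5*J (y(J) = (J**2 - 5*J) + 9 = 9 + J**2 - 5*J)
1/r + 140*y(g(-4)) = 1/(-5) + 140*(9 + (-16 - 4*(-4))**2 - 5*(-16 - 4*(-4))) = -1/5 + 140*(9 + (-16 + 16)**2 - 5*(-16 + 16)) = -1/5 + 140*(9 + 0**2 - 5*0) = -1/5 + 140*(9 + 0 + 0) = -1/5 + 140*9 = -1/5 + 1260 = 6299/5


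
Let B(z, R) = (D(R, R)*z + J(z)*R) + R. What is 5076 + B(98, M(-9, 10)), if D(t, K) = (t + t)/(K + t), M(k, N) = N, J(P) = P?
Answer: 6164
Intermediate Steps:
D(t, K) = 2*t/(K + t) (D(t, K) = (2*t)/(K + t) = 2*t/(K + t))
B(z, R) = R + z + R*z (B(z, R) = ((2*R/(R + R))*z + z*R) + R = ((2*R/((2*R)))*z + R*z) + R = ((2*R*(1/(2*R)))*z + R*z) + R = (1*z + R*z) + R = (z + R*z) + R = R + z + R*z)
5076 + B(98, M(-9, 10)) = 5076 + (10 + 98 + 10*98) = 5076 + (10 + 98 + 980) = 5076 + 1088 = 6164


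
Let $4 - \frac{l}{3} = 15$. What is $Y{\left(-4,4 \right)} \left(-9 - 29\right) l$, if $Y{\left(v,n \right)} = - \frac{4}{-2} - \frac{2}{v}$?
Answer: $3135$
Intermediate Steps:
$Y{\left(v,n \right)} = 2 - \frac{2}{v}$ ($Y{\left(v,n \right)} = \left(-4\right) \left(- \frac{1}{2}\right) - \frac{2}{v} = 2 - \frac{2}{v}$)
$l = -33$ ($l = 12 - 45 = -33$)
$Y{\left(-4,4 \right)} \left(-9 - 29\right) l = \left(2 - \frac{2}{-4}\right) \left(-9 - 29\right) \left(-33\right) = \left(2 - - \frac{1}{2}\right) \left(-38\right) \left(-33\right) = \left(2 + \frac{1}{2}\right) \left(-38\right) \left(-33\right) = \frac{5}{2} \left(-38\right) \left(-33\right) = \left(-95\right) \left(-33\right) = 3135$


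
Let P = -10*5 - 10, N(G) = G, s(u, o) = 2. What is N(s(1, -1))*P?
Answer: -120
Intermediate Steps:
P = -60 (P = -50 - 10 = -60)
N(s(1, -1))*P = 2*(-60) = -120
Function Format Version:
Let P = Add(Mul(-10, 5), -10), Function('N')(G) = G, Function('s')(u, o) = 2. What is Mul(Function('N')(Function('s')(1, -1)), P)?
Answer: -120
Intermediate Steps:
P = -60 (P = Add(-50, -10) = -60)
Mul(Function('N')(Function('s')(1, -1)), P) = Mul(2, -60) = -120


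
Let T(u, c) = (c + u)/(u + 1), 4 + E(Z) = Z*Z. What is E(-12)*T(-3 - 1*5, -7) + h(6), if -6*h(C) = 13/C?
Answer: 10787/36 ≈ 299.64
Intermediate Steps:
h(C) = -13/(6*C)
E(Z) = -4 + Z² (E(Z) = -4 + Z*Z = -4 + Z²)
T(u, c) = (c + u)/(1 + u)
E(-12)*T(-3 - 1*5, -7) + h(6) = (-4 + (-12)²)*((-7 + (-3 - 1*5))/(1 + (-3 - 1*5))) - 13/6/6 = (-4 + 144)*((-7 + (-3 - 5))/(1 + (-3 - 5))) - 13/6*⅙ = 140*((-7 - 8)/(1 - 8)) - 13/36 = 140*(-15/(-7)) - 13/36 = 140*(-⅐*(-15)) - 13/36 = 140*(15/7) - 13/36 = 300 - 13/36 = 10787/36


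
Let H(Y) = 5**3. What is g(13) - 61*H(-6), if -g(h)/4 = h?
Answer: -7677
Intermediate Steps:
g(h) = -4*h
H(Y) = 125
g(13) - 61*H(-6) = -4*13 - 61*125 = -52 - 7625 = -7677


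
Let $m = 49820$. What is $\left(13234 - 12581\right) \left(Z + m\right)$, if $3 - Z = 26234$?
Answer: $15403617$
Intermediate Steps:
$Z = -26231$ ($Z = 3 - 26234 = -26231$)
$\left(13234 - 12581\right) \left(Z + m\right) = \left(13234 - 12581\right) \left(-26231 + 49820\right) = 653 \cdot 23589 = 15403617$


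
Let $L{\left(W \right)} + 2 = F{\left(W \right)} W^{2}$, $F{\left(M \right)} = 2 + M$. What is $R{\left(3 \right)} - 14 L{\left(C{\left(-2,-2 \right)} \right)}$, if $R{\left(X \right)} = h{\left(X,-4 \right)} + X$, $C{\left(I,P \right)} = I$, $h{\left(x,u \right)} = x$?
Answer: $34$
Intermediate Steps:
$R{\left(X \right)} = 2 X$ ($R{\left(X \right)} = X + X = 2 X$)
$L{\left(W \right)} = -2 + W^{2} \left(2 + W\right)$ ($L{\left(W \right)} = -2 + \left(2 + W\right) W^{2} = -2 + W^{2} \left(2 + W\right)$)
$R{\left(3 \right)} - 14 L{\left(C{\left(-2,-2 \right)} \right)} = 2 \cdot 3 - 14 \left(-2 + \left(-2\right)^{2} \left(2 - 2\right)\right) = 6 - 14 \left(-2 + 4 \cdot 0\right) = 6 - 14 \left(-2 + 0\right) = 6 - -28 = 6 + 28 = 34$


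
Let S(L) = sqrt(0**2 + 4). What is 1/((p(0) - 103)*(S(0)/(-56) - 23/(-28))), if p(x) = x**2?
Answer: -14/1133 ≈ -0.012357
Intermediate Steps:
S(L) = 2 (S(L) = sqrt(0 + 4) = sqrt(4) = 2)
1/((p(0) - 103)*(S(0)/(-56) - 23/(-28))) = 1/((0**2 - 103)*(2/(-56) - 23/(-28))) = 1/((0 - 103)*(2*(-1/56) - 23*(-1/28))) = 1/(-103*(-1/28 + 23/28)) = 1/(-103*11/14) = 1/(-1133/14) = -14/1133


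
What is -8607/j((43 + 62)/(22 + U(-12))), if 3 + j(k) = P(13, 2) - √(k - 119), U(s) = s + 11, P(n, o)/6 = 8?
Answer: -129105/713 - 2869*I*√114/713 ≈ -181.07 - 42.963*I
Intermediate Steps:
P(n, o) = 48 (P(n, o) = 6*8 = 48)
U(s) = 11 + s
j(k) = 45 - √(-119 + k) (j(k) = -3 + (48 - √(k - 119)) = -3 + (48 - √(-119 + k)) = 45 - √(-119 + k))
-8607/j((43 + 62)/(22 + U(-12))) = -8607/(45 - √(-119 + (43 + 62)/(22 + (11 - 12)))) = -8607/(45 - √(-119 + 105/(22 - 1))) = -8607/(45 - √(-119 + 105/21)) = -8607/(45 - √(-119 + 105*(1/21))) = -8607/(45 - √(-119 + 5)) = -8607/(45 - √(-114)) = -8607/(45 - I*√114)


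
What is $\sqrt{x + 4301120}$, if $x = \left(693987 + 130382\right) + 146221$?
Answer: $\sqrt{5271710} \approx 2296.0$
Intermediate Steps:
$x = 970590$ ($x = 824369 + 146221 = 970590$)
$\sqrt{x + 4301120} = \sqrt{970590 + 4301120} = \sqrt{5271710}$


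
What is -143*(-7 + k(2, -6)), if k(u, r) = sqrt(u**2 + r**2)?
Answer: 1001 - 286*sqrt(10) ≈ 96.589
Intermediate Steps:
k(u, r) = sqrt(r**2 + u**2)
-143*(-7 + k(2, -6)) = -143*(-7 + sqrt((-6)**2 + 2**2)) = -143*(-7 + sqrt(36 + 4)) = -143*(-7 + sqrt(40)) = -143*(-7 + 2*sqrt(10)) = 1001 - 286*sqrt(10)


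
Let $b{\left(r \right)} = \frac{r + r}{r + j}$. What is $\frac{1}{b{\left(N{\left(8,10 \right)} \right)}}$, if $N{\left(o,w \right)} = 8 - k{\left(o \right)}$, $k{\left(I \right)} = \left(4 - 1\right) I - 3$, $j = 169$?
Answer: $-6$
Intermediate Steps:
$k{\left(I \right)} = -3 + 3 I$ ($k{\left(I \right)} = 3 I - 3 = -3 + 3 I$)
$N{\left(o,w \right)} = 11 - 3 o$ ($N{\left(o,w \right)} = 8 - \left(-3 + 3 o\right) = 11 - 3 o$)
$b{\left(r \right)} = \frac{2 r}{169 + r}$ ($b{\left(r \right)} = \frac{r + r}{r + 169} = \frac{2 r}{169 + r}$)
$\frac{1}{b{\left(N{\left(8,10 \right)} \right)}} = \frac{1}{2 \left(11 - 24\right) \frac{1}{169 + \left(11 - 24\right)}} = \frac{1}{2 \left(-13\right) \frac{1}{169 - 13}} = \frac{1}{2 \left(-13\right) \frac{1}{156}} = \frac{1}{- \frac{1}{6}} = -6$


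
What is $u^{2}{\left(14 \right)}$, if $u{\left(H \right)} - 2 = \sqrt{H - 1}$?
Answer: $\left(2 + \sqrt{13}\right)^{2} \approx 31.422$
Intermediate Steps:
$u{\left(H \right)} = 2 + \sqrt{-1 + H}$ ($u{\left(H \right)} = 2 + \sqrt{H - 1} = 2 + \sqrt{-1 + H}$)
$u^{2}{\left(14 \right)} = \left(2 + \sqrt{-1 + 14}\right)^{2} = \left(2 + \sqrt{13}\right)^{2}$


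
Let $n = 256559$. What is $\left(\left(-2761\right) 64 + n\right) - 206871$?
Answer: $-127016$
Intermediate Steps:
$\left(\left(-2761\right) 64 + n\right) - 206871 = \left(\left(-2761\right) 64 + 256559\right) - 206871 = \left(-176704 + 256559\right) - 206871 = 79855 - 206871 = -127016$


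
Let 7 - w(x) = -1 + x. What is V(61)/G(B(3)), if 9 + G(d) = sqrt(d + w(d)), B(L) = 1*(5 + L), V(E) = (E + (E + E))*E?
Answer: -100467/73 - 22326*sqrt(2)/73 ≈ -1808.8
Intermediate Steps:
V(E) = 3*E**2 (V(E) = (E + 2*E)*E = (3*E)*E = 3*E**2)
B(L) = 5 + L
w(x) = 8 - x (w(x) = 7 - (-1 + x) = 7 + (1 - x) = 8 - x)
G(d) = -9 + 2*sqrt(2) (G(d) = -9 + sqrt(d + (8 - d)) = -9 + sqrt(8) = -9 + 2*sqrt(2))
V(61)/G(B(3)) = (3*61**2)/(-9 + 2*sqrt(2)) = (3*3721)/(-9 + 2*sqrt(2)) = 11163/(-9 + 2*sqrt(2))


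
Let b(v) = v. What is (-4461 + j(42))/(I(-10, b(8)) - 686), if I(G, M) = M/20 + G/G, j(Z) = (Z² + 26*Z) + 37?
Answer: 1120/489 ≈ 2.2904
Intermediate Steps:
j(Z) = 37 + Z² + 26*Z
I(G, M) = 1 + M/20 (I(G, M) = M*(1/20) + 1 = M/20 + 1 = 1 + M/20)
(-4461 + j(42))/(I(-10, b(8)) - 686) = (-4461 + (37 + 42² + 26*42))/((1 + (1/20)*8) - 686) = (-4461 + (37 + 1764 + 1092))/((1 + ⅖) - 686) = (-4461 + 2893)/(7/5 - 686) = -1568/(-3423/5) = -1568*(-5/3423) = 1120/489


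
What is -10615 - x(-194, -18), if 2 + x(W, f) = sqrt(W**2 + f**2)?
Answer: -10613 - 2*sqrt(9490) ≈ -10808.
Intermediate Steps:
x(W, f) = -2 + sqrt(W**2 + f**2)
-10615 - x(-194, -18) = -10615 - (-2 + sqrt((-194)**2 + (-18)**2)) = -10615 - (-2 + sqrt(37636 + 324)) = -10615 - (-2 + sqrt(37960)) = -10615 - (-2 + 2*sqrt(9490)) = -10615 + (2 - 2*sqrt(9490)) = -10613 - 2*sqrt(9490)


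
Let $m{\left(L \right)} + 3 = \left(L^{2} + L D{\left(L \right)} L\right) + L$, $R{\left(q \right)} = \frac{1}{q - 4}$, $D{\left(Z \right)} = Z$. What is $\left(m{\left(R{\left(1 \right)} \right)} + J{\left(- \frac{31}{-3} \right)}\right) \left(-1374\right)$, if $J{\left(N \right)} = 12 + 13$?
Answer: $- \frac{268846}{9} \approx -29872.0$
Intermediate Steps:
$R{\left(q \right)} = \frac{1}{-4 + q}$
$J{\left(N \right)} = 25$
$m{\left(L \right)} = -3 + L + L^{2} + L^{3}$ ($m{\left(L \right)} = -3 + \left(\left(L^{2} + L L L\right) + L\right) = -3 + \left(\left(L^{2} + L^{2} L\right) + L\right) = -3 + \left(\left(L^{2} + L^{3}\right) + L\right) = -3 + \left(L + L^{2} + L^{3}\right) = -3 + L + L^{2} + L^{3}$)
$\left(m{\left(R{\left(1 \right)} \right)} + J{\left(- \frac{31}{-3} \right)}\right) \left(-1374\right) = \left(\left(-3 + \frac{1}{-4 + 1} + \left(\frac{1}{-4 + 1}\right)^{2} + \left(\frac{1}{-4 + 1}\right)^{3}\right) + 25\right) \left(-1374\right) = \left(\left(-3 + \frac{1}{-3} + \left(\frac{1}{-3}\right)^{2} + \left(\frac{1}{-3}\right)^{3}\right) + 25\right) \left(-1374\right) = \left(\left(-3 - \frac{1}{3} + \left(- \frac{1}{3}\right)^{2} + \left(- \frac{1}{3}\right)^{3}\right) + 25\right) \left(-1374\right) = \left(\left(-3 - \frac{1}{3} + \frac{1}{9} - \frac{1}{27}\right) + 25\right) \left(-1374\right) = \left(- \frac{88}{27} + 25\right) \left(-1374\right) = \frac{587}{27} \left(-1374\right) = - \frac{268846}{9}$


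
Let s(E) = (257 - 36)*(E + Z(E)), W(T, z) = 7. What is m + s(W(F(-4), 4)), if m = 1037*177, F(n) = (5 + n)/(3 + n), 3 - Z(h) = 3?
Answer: 185096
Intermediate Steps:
Z(h) = 0 (Z(h) = 3 - 1*3 = 3 - 3 = 0)
F(n) = (5 + n)/(3 + n)
m = 183549
s(E) = 221*E (s(E) = (257 - 36)*(E + 0) = 221*E)
m + s(W(F(-4), 4)) = 183549 + 221*7 = 183549 + 1547 = 185096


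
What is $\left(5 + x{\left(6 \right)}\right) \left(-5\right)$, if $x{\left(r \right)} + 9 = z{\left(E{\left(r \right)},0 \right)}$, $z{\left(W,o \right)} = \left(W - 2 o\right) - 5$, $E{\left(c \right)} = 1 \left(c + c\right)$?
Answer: $-15$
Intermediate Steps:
$E{\left(c \right)} = 2 c$ ($E{\left(c \right)} = 1 \cdot 2 c = 2 c$)
$z{\left(W,o \right)} = -5 + W - 2 o$
$x{\left(r \right)} = -14 + 2 r$ ($x{\left(r \right)} = -9 - \left(5 - 2 r\right) = -9 + \left(-5 + 2 r + 0\right) = -9 + \left(-5 + 2 r\right) = -14 + 2 r$)
$\left(5 + x{\left(6 \right)}\right) \left(-5\right) = \left(5 + \left(-14 + 2 \cdot 6\right)\right) \left(-5\right) = \left(5 + \left(-14 + 12\right)\right) \left(-5\right) = \left(5 - 2\right) \left(-5\right) = 3 \left(-5\right) = -15$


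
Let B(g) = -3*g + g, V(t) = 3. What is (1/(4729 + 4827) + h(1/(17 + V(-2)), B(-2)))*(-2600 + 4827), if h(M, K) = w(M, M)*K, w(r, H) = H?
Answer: 21292347/47780 ≈ 445.63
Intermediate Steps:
B(g) = -2*g
h(M, K) = K*M (h(M, K) = M*K = K*M)
(1/(4729 + 4827) + h(1/(17 + V(-2)), B(-2)))*(-2600 + 4827) = (1/(4729 + 4827) + (-2*(-2))/(17 + 3))*(-2600 + 4827) = (1/9556 + 4/20)*2227 = (1/9556 + 4*(1/20))*2227 = (1/9556 + 1/5)*2227 = (9561/47780)*2227 = 21292347/47780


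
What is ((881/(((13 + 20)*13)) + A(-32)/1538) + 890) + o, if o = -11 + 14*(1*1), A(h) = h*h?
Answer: 295498730/329901 ≈ 895.72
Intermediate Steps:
A(h) = h**2
o = 3 (o = -11 + 14*1 = -11 + 14 = 3)
((881/(((13 + 20)*13)) + A(-32)/1538) + 890) + o = ((881/(((13 + 20)*13)) + (-32)**2/1538) + 890) + 3 = ((881/((33*13)) + 1024*(1/1538)) + 890) + 3 = ((881/429 + 512/769) + 890) + 3 = (897137/329901 + 890) + 3 = 294509027/329901 + 3 = 295498730/329901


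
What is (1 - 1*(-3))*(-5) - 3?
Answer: -23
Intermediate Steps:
(1 - 1*(-3))*(-5) - 3 = (1 + 3)*(-5) - 3 = 4*(-5) - 3 = -20 - 3 = -23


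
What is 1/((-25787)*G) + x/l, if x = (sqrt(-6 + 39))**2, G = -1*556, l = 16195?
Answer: 473156071/232196978540 ≈ 0.0020377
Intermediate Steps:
G = -556
x = 33 (x = (sqrt(33))**2 = 33)
1/((-25787)*G) + x/l = 1/(-25787*(-556)) + 33/16195 = -1/25787*(-1/556) + 33*(1/16195) = 1/14337572 + 33/16195 = 473156071/232196978540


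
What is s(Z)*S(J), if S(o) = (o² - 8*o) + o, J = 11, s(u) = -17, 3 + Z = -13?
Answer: -748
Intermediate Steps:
Z = -16 (Z = -3 - 13 = -16)
S(o) = o² - 7*o
s(Z)*S(J) = -187*(-7 + 11) = -187*4 = -17*44 = -748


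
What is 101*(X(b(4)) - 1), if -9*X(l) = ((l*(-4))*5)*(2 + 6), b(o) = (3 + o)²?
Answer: 790931/9 ≈ 87881.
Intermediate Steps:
X(l) = 160*l/9 (X(l) = -(l*(-4))*5*(2 + 6)/9 = --4*l*5*8/9 = -(-20*l)*8/9 = -(-160)*l/9 = 160*l/9)
101*(X(b(4)) - 1) = 101*(160*(3 + 4)²/9 - 1) = 101*((160/9)*7² - 1) = 101*((160/9)*49 - 1) = 101*(7840/9 - 1) = 101*(7831/9) = 790931/9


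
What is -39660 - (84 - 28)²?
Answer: -42796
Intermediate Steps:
-39660 - (84 - 28)² = -39660 - 1*56² = -39660 - 1*3136 = -39660 - 3136 = -42796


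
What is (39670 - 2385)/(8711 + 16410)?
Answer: 37285/25121 ≈ 1.4842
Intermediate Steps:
(39670 - 2385)/(8711 + 16410) = 37285/25121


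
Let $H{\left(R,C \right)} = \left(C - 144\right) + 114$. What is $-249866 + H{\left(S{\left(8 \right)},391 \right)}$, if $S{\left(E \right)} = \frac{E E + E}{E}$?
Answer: $-249505$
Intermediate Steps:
$S{\left(E \right)} = \frac{E + E^{2}}{E}$ ($S{\left(E \right)} = \frac{E^{2} + E}{E} = \frac{E + E^{2}}{E}$)
$H{\left(R,C \right)} = -30 + C$ ($H{\left(R,C \right)} = \left(-144 + C\right) + 114 = -30 + C$)
$-249866 + H{\left(S{\left(8 \right)},391 \right)} = -249866 + \left(-30 + 391\right) = -249866 + 361 = -249505$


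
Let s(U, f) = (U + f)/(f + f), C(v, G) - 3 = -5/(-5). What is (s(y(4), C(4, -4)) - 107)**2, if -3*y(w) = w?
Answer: 102400/9 ≈ 11378.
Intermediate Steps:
C(v, G) = 4 (C(v, G) = 3 - 5/(-5) = 3 - 5*(-1/5) = 3 + 1 = 4)
y(w) = -w/3
s(U, f) = (U + f)/(2*f) (s(U, f) = (U + f)/((2*f)) = (U + f)*(1/(2*f)) = (U + f)/(2*f))
(s(y(4), C(4, -4)) - 107)**2 = ((1/2)*(-1/3*4 + 4)/4 - 107)**2 = ((1/2)*(1/4)*(-4/3 + 4) - 107)**2 = ((1/2)*(1/4)*(8/3) - 107)**2 = (1/3 - 107)**2 = (-320/3)**2 = 102400/9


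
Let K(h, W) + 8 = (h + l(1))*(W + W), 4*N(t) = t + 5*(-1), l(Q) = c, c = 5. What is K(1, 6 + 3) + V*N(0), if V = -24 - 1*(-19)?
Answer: 425/4 ≈ 106.25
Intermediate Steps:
l(Q) = 5
N(t) = -5/4 + t/4 (N(t) = (t + 5*(-1))/4 = (t - 5)/4 = (-5 + t)/4 = -5/4 + t/4)
K(h, W) = -8 + 2*W*(5 + h) (K(h, W) = -8 + (h + 5)*(W + W) = -8 + (5 + h)*(2*W) = -8 + 2*W*(5 + h))
V = -5 (V = -24 + 19 = -5)
K(1, 6 + 3) + V*N(0) = (-8 + 10*(6 + 3) + 2*(6 + 3)*1) - 5*(-5/4 + (¼)*0) = (-8 + 10*9 + 2*9*1) - 5*(-5/4 + 0) = (-8 + 90 + 18) - 5*(-5/4) = 100 + 25/4 = 425/4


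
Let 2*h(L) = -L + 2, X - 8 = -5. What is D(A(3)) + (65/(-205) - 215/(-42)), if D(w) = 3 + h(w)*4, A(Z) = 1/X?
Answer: 19175/1722 ≈ 11.135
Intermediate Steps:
X = 3 (X = 8 - 5 = 3)
h(L) = 1 - L/2 (h(L) = (-L + 2)/2 = (2 - L)/2 = 1 - L/2)
A(Z) = ⅓ (A(Z) = 1/3 = ⅓)
D(w) = 7 - 2*w (D(w) = 3 + (1 - w/2)*4 = 3 + (4 - 2*w) = 7 - 2*w)
D(A(3)) + (65/(-205) - 215/(-42)) = (7 - 2*⅓) + (65/(-205) - 215/(-42)) = (7 - ⅔) + (65*(-1/205) - 215*(-1/42)) = 19/3 + (-13/41 + 215/42) = 19/3 + 8269/1722 = 19175/1722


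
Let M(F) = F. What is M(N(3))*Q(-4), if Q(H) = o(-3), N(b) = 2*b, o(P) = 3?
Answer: 18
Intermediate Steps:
Q(H) = 3
M(N(3))*Q(-4) = (2*3)*3 = 6*3 = 18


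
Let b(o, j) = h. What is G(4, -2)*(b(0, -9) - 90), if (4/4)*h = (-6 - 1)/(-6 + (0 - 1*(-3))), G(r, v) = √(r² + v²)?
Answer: -526*√5/3 ≈ -392.06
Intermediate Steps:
h = 7/3 (h = (-6 - 1)/(-6 + (0 - 1*(-3))) = -7/(-6 + (0 + 3)) = -7/(-6 + 3) = -7/(-3) = -7*(-⅓) = 7/3 ≈ 2.3333)
b(o, j) = 7/3
G(4, -2)*(b(0, -9) - 90) = √(4² + (-2)²)*(7/3 - 90) = √(16 + 4)*(-263/3) = √20*(-263/3) = (2*√5)*(-263/3) = -526*√5/3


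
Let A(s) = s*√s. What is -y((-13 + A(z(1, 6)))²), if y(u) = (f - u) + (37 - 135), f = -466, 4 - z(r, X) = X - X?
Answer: 589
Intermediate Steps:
z(r, X) = 4 (z(r, X) = 4 - (X - X) = 4 - 1*0 = 4 + 0 = 4)
A(s) = s^(3/2)
y(u) = -564 - u (y(u) = (-466 - u) + (37 - 135) = (-466 - u) - 98 = -564 - u)
-y((-13 + A(z(1, 6)))²) = -(-564 - (-13 + 4^(3/2))²) = -(-564 - (-13 + 8)²) = -(-564 - 1*(-5)²) = -(-564 - 1*25) = -(-564 - 25) = -1*(-589) = 589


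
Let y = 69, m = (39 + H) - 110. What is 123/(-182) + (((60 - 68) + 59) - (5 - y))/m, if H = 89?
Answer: 4679/819 ≈ 5.7131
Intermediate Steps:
m = 18 (m = (39 + 89) - 110 = 128 - 110 = 18)
123/(-182) + (((60 - 68) + 59) - (5 - y))/m = 123/(-182) + (((60 - 68) + 59) - (5 - 1*69))/18 = 123*(-1/182) + ((-8 + 59) - (5 - 69))*(1/18) = -123/182 + (51 - 1*(-64))*(1/18) = -123/182 + (51 + 64)*(1/18) = -123/182 + 115*(1/18) = -123/182 + 115/18 = 4679/819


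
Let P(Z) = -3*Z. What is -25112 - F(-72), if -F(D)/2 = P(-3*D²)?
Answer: 68200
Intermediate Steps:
F(D) = -18*D² (F(D) = -(-6)*(-3*D²) = -18*D²)
-25112 - F(-72) = -25112 - (-18)*(-72)² = -25112 - (-18)*5184 = -25112 - 1*(-93312) = -25112 + 93312 = 68200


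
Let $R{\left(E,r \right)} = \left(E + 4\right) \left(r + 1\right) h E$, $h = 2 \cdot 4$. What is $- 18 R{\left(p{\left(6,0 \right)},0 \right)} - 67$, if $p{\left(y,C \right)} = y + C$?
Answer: $-8707$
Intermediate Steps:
$h = 8$
$p{\left(y,C \right)} = C + y$
$R{\left(E,r \right)} = 8 E \left(1 + r\right) \left(4 + E\right)$ ($R{\left(E,r \right)} = \left(E + 4\right) \left(r + 1\right) 8 E = \left(4 + E\right) \left(1 + r\right) 8 E = \left(1 + r\right) \left(4 + E\right) 8 E = 8 \left(1 + r\right) \left(4 + E\right) E = 8 E \left(1 + r\right) \left(4 + E\right)$)
$- 18 R{\left(p{\left(6,0 \right)},0 \right)} - 67 = - 18 \cdot 8 \left(0 + 6\right) \left(4 + \left(0 + 6\right) + 4 \cdot 0 + \left(0 + 6\right) 0\right) - 67 = - 18 \cdot 8 \cdot 6 \left(4 + 6 + 0 + 6 \cdot 0\right) - 67 = - 18 \cdot 8 \cdot 6 \left(4 + 6 + 0 + 0\right) - 67 = - 18 \cdot 8 \cdot 6 \cdot 10 - 67 = \left(-18\right) 480 - 67 = -8640 - 67 = -8707$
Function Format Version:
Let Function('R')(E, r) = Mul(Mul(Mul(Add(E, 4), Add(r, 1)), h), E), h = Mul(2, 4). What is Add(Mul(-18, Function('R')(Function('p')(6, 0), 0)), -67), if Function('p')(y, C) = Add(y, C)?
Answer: -8707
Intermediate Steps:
h = 8
Function('p')(y, C) = Add(C, y)
Function('R')(E, r) = Mul(8, E, Add(1, r), Add(4, E)) (Function('R')(E, r) = Mul(Mul(Mul(Add(E, 4), Add(r, 1)), 8), E) = Mul(Mul(Mul(Add(4, E), Add(1, r)), 8), E) = Mul(Mul(Mul(Add(1, r), Add(4, E)), 8), E) = Mul(Mul(8, Add(1, r), Add(4, E)), E) = Mul(8, E, Add(1, r), Add(4, E)))
Add(Mul(-18, Function('R')(Function('p')(6, 0), 0)), -67) = Add(Mul(-18, Mul(8, Add(0, 6), Add(4, Add(0, 6), Mul(4, 0), Mul(Add(0, 6), 0)))), -67) = Add(Mul(-18, Mul(8, 6, Add(4, 6, 0, Mul(6, 0)))), -67) = Add(Mul(-18, Mul(8, 6, Add(4, 6, 0, 0))), -67) = Add(Mul(-18, Mul(8, 6, 10)), -67) = Add(Mul(-18, 480), -67) = Add(-8640, -67) = -8707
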